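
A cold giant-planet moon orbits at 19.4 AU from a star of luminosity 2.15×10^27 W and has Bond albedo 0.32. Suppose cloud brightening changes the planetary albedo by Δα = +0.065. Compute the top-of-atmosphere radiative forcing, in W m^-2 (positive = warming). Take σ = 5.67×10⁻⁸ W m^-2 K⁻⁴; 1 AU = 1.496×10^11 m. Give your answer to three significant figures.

Orbital distance: d = 19.4 AU = 2.902×10^12 m.
Flux at the orbit: S = L/(4πd²) = 2.15×10^27/(4π·(2.90×10^12)²) = 20.31 W m^-2.
The change in absorbed flux is Δ[S(1−α)/4] = −SΔα/4 = -0.3301 W m^-2.

-0.330 W m^-2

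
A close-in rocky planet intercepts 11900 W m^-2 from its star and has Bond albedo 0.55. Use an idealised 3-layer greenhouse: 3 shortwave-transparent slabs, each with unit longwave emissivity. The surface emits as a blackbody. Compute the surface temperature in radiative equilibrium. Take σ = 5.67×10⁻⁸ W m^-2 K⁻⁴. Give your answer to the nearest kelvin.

554 K

OLR = S(1−α)/4 = 1339 W m^-2; the top layer radiates at T_e = 392.0 K.
Layer-by-layer balance gives σT_s⁴ = (N+1)σT_e⁴, so T_s = 4^¼·392.0 = 554.4 K.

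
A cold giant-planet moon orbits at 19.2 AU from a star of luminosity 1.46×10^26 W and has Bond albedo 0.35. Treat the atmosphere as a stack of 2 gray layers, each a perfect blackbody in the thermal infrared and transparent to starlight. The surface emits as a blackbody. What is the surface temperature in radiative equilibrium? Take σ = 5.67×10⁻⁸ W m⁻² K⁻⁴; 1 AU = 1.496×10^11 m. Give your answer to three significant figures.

Orbital distance: d = 19.2 AU = 2.872×10^12 m.
Spreading L over a sphere of radius d: S = 1.46×10^26/(4π·2.87×10^12²) = 1.408 W m⁻².
OLR = S(1−α)/4 = 0.2288 W m⁻²; the top layer radiates at T_e = 44.82 K.
Layer-by-layer balance gives σT_s⁴ = (N+1)σT_e⁴, so T_s = 3^¼·44.82 = 58.99 K.

59.0 K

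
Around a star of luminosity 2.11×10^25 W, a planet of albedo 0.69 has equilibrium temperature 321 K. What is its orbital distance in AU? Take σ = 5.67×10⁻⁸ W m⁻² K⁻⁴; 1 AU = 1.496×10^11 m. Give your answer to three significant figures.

The flux needed for this T is 4σT⁴/(1−0.69) = 7768 W m⁻².
Then d = [L/(4πS)]^(1/2) = 1.470×10^10 m, i.e. 0.09828 AU.

0.0983 AU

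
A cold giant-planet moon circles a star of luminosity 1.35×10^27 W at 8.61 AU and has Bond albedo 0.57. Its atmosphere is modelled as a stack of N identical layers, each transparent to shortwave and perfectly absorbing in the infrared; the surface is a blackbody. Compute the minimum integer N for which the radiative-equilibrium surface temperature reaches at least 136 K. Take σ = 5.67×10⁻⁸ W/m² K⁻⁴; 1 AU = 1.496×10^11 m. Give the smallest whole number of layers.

d = 8.61 × 1.496×10^11 m = 1.288×10^12 m.
S = L/(4πd²) = 64.75 W/m².
The effective emission temperature is T_e = [S(1−α)/(4σ)]^¼ = 105.3 K.
T_s = (N+1)^(1/4)·T_e ≥ 136 K requires N+1 ≥ (T_s/T_e)⁴ = (136/105.3)⁴ = 2.787.
The minimum whole number is N = 2.

2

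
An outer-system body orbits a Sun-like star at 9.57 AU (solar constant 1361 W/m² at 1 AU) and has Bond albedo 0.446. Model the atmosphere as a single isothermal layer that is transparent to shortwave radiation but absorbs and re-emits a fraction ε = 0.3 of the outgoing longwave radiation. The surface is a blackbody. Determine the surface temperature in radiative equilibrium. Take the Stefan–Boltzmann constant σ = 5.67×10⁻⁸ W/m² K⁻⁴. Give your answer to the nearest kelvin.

81 kelvin

By the inverse-square law, S = 1361/9.57² = 14.86 W/m².
At the top of the atmosphere, σT_e⁴ = S(1−α)/4 = 2.058 W/m², giving T_e = 77.62 K.
The surface balance (absorbed SW + ε·downward IR = σT_s⁴) with T_a⁴ = T_s⁴/2 reduces to T_s = T_e·[2/(2−ε)]^¼ = 80.84 K.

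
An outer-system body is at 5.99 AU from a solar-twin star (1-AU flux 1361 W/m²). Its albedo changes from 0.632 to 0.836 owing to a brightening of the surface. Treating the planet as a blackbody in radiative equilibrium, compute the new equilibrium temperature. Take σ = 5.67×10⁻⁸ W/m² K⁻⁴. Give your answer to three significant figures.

72.4 K

Irradiance scales as 1/d², so S = 1361 W/m² × (1/5.99)² = 37.93 W/m².
T₂ = [S(1−α₂)/(4σ)]^(1/4) = [37.93·0.164/(4σ)]^(1/4) = 72.37 K.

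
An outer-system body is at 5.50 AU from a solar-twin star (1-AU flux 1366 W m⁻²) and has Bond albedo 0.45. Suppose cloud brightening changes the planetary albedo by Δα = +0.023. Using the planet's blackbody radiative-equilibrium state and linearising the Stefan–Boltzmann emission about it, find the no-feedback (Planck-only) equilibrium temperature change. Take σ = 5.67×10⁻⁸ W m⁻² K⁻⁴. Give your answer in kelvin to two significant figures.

-1.1 K

Flux at the orbit: S = 1366/(5.50)² = 45.16 W m⁻².
Reference equilibrium: T_e = [S(1−α)/(4σ)]^(1/4) = 102.3 K.
ΔF = −(S/4)Δα = −(45.16/4)×(+0.023) = -0.2597 W m⁻².
Linearising σT⁴ gives d(σT⁴)/dT = 4σT_e³ = 0.2428 W m⁻² per K.
So ΔT₀ = -0.2597/0.2428 = -1.07 K.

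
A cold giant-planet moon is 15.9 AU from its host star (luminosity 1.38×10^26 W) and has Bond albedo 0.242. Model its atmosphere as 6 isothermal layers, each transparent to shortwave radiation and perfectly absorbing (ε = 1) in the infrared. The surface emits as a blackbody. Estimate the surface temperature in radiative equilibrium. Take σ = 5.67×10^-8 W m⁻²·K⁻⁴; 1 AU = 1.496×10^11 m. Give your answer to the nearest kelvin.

Orbital distance: d = 15.9 AU = 2.379×10^12 m.
S = L/(4πd²) = 1.941 W m⁻².
OLR = S(1−α)/4 = 0.3678 W m⁻²; the top layer radiates at T_e = 50.47 K.
For an N-layer opaque stack, T_s⁴ = (N+1)T_e⁴, hence T_s = (7)^(1/4)×50.47 K = 82.09 K.

82 K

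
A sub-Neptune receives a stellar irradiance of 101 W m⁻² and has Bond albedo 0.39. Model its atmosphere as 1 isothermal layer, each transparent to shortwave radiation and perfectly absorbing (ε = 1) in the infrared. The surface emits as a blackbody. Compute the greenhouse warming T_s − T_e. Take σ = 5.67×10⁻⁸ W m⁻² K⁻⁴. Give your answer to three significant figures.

24.3 K

Top-of-atmosphere balance: σT_e⁴ = S(1−α)/4 = 15.40 W m⁻² → T_e = 128.4 K.
Surface: T_s = (2)^¼·T_e = 152.7 K.
So the greenhouse effect raises the surface by 152.7 − 128.4 = 24.29 K.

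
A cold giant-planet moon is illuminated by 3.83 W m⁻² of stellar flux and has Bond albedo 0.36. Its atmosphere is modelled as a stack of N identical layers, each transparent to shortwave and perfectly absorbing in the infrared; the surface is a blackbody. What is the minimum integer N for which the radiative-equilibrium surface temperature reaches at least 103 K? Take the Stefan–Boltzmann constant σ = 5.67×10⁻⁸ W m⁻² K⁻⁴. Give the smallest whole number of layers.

Top-of-atmosphere balance: σT_e⁴ = S(1−α)/4 = 0.6128 W m⁻² → T_e = 57.34 K.
T_s = (N+1)^(1/4)·T_e ≥ 103 K requires N+1 ≥ (T_s/T_e)⁴ = (103/57.34)⁴ = 10.414.
The minimum whole number is N = 10.

10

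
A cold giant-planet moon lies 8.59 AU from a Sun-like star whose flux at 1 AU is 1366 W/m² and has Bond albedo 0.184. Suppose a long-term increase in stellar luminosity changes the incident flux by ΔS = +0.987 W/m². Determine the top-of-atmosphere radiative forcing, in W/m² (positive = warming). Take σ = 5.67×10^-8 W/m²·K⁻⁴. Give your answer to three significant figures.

0.201 W/m²

By the inverse-square law, S = 1366/8.59² = 18.51 W/m².
Only a fraction (1−α) is absorbed and it's spread over 4πR², so ΔF = (1−α)ΔS/4 = 0.2013 W/m².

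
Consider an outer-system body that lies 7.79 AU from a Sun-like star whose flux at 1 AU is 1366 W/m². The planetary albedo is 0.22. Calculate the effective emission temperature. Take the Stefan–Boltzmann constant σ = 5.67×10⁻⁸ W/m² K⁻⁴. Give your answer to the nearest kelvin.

94 K

By the inverse-square law, S = 1366/7.79² = 22.51 W/m².
Absorbed flux (global mean): S(1−α)/4 = 22.51·0.78/4 = 4.389 W/m².
Balancing against σT⁴: T = (4.389/5.67×10⁻⁸)^(1/4) = 93.80 K.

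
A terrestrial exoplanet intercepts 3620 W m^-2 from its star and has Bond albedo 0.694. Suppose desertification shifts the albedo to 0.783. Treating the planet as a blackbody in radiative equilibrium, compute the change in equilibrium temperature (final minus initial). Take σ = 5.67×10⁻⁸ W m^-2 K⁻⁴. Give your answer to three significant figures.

-21.8 K

Initial: T₁ = [S(1−0.694)/(4σ)]^(1/4) = 264.4 K.
With α = 0.783, T₂ = 242.6 K.
ΔT = T₂ − T₁ = -21.77 K.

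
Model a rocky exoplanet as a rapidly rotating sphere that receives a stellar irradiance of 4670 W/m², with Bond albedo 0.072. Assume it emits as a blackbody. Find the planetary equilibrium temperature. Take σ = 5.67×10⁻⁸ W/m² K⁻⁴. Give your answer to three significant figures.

Absorbed flux (global mean): S(1−α)/4 = 4670·0.928/4 = 1083 W/m².
In equilibrium σT⁴ equals this, so T = 371.8 K.

372 K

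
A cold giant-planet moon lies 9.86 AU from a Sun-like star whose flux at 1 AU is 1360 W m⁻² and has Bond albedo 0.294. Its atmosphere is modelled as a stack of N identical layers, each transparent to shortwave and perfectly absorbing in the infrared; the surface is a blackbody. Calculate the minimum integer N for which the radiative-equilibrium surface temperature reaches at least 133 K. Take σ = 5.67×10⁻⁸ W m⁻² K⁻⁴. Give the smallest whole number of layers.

Irradiance scales as 1/d², so S = 1360 W m⁻² × (1/9.86)² = 13.99 W m⁻².
Top-of-atmosphere balance: σT_e⁴ = S(1−α)/4 = 2.469 W m⁻² → T_e = 81.23 K.
Since T_s⁴ = (N+1)T_e⁴, we need N ≥ (T_s/T_e)⁴ − 1 = 6.186.
So N ≥ 6.186; the smallest integer is N = 7.

7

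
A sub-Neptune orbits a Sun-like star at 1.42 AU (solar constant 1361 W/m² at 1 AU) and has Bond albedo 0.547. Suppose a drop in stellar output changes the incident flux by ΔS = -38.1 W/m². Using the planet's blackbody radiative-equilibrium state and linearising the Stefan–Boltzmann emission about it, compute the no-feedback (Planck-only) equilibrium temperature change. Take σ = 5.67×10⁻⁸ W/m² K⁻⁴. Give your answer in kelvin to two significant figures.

Irradiance scales as 1/d², so S = 1361 W/m² × (1/1.42)² = 675.0 W/m².
Reference equilibrium: T_e = [S(1−α)/(4σ)]^(1/4) = 191.6 K.
Only a fraction (1−α) is absorbed and it's spread over 4πR², so ΔF = (1−α)ΔS/4 = -4.315 W/m².
Linearising σT⁴ gives d(σT⁴)/dT = 4σT_e³ = 1.596 W/m² per K.
So ΔT₀ = -4.315/1.596 = -2.70 K.

-2.7 K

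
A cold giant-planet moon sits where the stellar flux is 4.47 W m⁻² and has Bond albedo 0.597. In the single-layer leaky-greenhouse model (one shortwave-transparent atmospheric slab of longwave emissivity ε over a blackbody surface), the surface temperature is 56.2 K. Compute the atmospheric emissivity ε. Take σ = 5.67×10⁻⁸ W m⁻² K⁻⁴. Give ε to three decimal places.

TOA balance gives T_e = 53.09 K.
Inverting T_s⁴ = 2T_e⁴/(2−ε): (T_e/T_s)⁴ = 0.7962, so ε = 2(1 − 0.7962) = 0.4076.

0.408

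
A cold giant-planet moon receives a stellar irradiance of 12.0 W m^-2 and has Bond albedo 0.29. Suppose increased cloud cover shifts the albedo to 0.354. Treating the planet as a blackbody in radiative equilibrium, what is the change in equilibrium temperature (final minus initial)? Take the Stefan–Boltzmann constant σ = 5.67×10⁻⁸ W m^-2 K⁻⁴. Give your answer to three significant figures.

-1.83 K

Before: T₁ = [12.00·0.71/(4σ)]^(1/4) = 78.29 K.
Final:   T₂ = [S(1−0.354)/(4σ)]^(1/4) = 76.46 K.
Change: 76.46 − 78.29 = -1.827 K.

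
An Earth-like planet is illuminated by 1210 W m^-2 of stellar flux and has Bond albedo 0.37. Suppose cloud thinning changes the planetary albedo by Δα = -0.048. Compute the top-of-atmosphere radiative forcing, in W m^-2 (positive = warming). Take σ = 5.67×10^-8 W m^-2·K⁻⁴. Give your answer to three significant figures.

14.5 W m^-2

TOA radiative forcing: ΔF = −S·Δα/4 = −1210·(-0.048)/4 = 14.52 W m^-2.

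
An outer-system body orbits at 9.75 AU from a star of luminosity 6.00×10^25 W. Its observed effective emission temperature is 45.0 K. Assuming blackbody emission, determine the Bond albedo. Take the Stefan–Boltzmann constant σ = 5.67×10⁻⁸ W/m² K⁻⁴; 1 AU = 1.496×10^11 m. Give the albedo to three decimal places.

d = 9.75 × 1.496×10^11 m = 1.459×10^12 m.
Flux at the orbit: S = L/(4πd²) = 6.00×10^25/(4π·(1.46×10^12)²) = 2.244 W/m².
From σT⁴ = S(1−α)/4 we invert for α: 1−α = 4σT⁴/S.
4σT⁴ = 4·5.67×10⁻⁸·(45.0)⁴ = 0.9300 W/m².
1−α = 0.9300/2.244 = 0.4144, so α = 0.5856.

0.586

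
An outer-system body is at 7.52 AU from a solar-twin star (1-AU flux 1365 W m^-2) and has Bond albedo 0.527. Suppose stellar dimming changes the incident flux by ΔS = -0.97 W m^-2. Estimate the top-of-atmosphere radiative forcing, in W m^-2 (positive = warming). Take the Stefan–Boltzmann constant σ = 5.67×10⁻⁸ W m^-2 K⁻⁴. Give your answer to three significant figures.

Flux at the orbit: S = 1365/(7.52)² = 24.14 W m^-2.
Only a fraction (1−α) is absorbed and it's spread over 4πR², so ΔF = (1−α)ΔS/4 = -0.1147 W m^-2.

-0.115 W m^-2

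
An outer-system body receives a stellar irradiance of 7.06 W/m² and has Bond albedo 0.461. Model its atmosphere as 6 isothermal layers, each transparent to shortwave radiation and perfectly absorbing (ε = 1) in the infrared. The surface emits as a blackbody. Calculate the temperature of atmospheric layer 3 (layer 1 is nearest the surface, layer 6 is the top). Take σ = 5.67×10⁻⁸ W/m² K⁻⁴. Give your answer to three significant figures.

OLR = S(1−α)/4 = 0.9513 W/m²; the top layer radiates at T_e = 64.00 K.
The net upward flux σT_e⁴ is constant between every pair of levels, so T_k⁴ = (N+1−k)T_e⁴.
T_3 = (4)^(1/4)·64.00 = 90.51 K.

90.5 K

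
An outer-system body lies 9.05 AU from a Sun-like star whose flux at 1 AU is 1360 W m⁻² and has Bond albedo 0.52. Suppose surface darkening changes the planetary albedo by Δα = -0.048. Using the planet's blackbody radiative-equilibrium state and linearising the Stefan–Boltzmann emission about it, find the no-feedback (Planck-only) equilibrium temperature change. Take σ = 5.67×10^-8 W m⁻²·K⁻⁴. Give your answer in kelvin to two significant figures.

1.9 K

By the inverse-square law, S = 1360/9.05² = 16.61 W m⁻².
The baseline emission temperature is T_e = 76.99 K.
The change in absorbed flux is Δ[S(1−α)/4] = −SΔα/4 = 0.1993 W m⁻².
Planck response: λ_P = 4σT_e³ = 4·5.67×10⁻⁸·(76.99)³ = 0.1035 W m⁻²/K.
So ΔT₀ = 0.1993/0.1035 = 1.92 K.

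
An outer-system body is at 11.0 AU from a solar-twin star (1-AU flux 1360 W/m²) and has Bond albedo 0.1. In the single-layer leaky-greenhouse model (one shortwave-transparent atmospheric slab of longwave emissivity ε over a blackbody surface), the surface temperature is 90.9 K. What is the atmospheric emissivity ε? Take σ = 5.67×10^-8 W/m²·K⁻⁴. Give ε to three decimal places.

By the inverse-square law, S = 1360/11.0² = 11.24 W/m².
TOA balance gives T_e = 81.72 K.
Since (2−ε)/2 = (T_e/T_s)⁴ = 0.6533, ε = 0.6934.

0.693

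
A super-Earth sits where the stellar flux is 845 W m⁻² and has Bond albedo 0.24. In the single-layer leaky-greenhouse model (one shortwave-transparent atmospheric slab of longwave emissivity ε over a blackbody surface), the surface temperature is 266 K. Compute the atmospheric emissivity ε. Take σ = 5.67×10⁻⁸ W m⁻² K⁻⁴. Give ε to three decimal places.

0.869

First, T_e = [845.0·(1−0.24)/(4σ)]^(1/4) = 230.7 K.
T_s⁴ = T_e⁴·2/(2−ε) → ε = 2 − 2(T_e/T_s)⁴ = 2 − 2·(230.7/266)⁴ = 0.8688.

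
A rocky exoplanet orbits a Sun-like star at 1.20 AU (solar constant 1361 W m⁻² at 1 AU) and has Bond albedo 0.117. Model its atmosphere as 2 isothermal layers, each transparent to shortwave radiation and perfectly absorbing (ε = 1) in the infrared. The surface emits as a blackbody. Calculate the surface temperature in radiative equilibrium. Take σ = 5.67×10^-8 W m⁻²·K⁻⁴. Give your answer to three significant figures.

324 K

By the inverse-square law, S = 1361/1.20² = 945.1 W m⁻².
OLR = S(1−α)/4 = 208.6 W m⁻²; the top layer radiates at T_e = 246.3 K.
With N = 2 opaque layers, T_s = (N+1)^(1/4)·T_e = 3^(1/4)·246.3 = 324.1 K.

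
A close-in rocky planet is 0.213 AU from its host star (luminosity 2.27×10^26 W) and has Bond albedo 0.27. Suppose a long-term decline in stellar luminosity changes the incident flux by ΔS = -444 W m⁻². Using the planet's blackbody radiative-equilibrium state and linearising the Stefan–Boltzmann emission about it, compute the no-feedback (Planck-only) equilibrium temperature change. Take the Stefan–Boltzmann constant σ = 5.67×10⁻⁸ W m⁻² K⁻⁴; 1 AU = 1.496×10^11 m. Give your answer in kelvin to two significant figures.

-3.1 K

Orbital distance: d = 0.213 AU = 3.186×10^10 m.
Flux at the orbit: S = L/(4πd²) = 2.27×10^26/(4π·(3.19×10^10)²) = 17790 W m⁻².
Unperturbed T_e = [17790·(1−0.27)/(4σ)]^¼ = 489.2 K.
TOA radiative forcing: ΔF = (1−α)ΔS/4 = 0.73·(-444)/4 = -81.03 W m⁻².
Planck response: λ_P = 4σT_e³ = 4·5.67×10⁻⁸·(489.2)³ = 26.55 W m⁻²/K.
ΔT₀ = ΔF/λ_P = -81.03/26.55 = -3.05 K.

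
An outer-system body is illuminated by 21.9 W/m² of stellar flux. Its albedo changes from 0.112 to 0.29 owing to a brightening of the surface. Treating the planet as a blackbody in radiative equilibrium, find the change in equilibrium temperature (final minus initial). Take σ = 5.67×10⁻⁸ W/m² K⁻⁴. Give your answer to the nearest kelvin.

-5 K

Before: T₁ = [21.90·0.888/(4σ)]^(1/4) = 96.23 K.
Final:   T₂ = [S(1−0.29)/(4σ)]^(1/4) = 90.99 K.
Change: 90.99 − 96.23 = -5.234 K.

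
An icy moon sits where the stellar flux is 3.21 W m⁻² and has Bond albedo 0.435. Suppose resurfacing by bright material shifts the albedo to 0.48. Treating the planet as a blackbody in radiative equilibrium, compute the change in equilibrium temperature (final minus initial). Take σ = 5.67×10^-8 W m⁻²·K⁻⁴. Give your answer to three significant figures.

With α = 0.435, T₁ = 53.18 K.
Final:   T₂ = [S(1−0.48)/(4σ)]^(1/4) = 52.09 K.
ΔT = T₂ − T₁ = -1.092 K.

-1.09 kelvin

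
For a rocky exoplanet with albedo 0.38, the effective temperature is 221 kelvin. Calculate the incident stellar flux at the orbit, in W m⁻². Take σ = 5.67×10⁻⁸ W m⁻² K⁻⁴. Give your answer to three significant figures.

873 W m⁻²

From S(1−α)/4 = σT⁴: S = 4σT⁴/(1−α).
The emitted flux is σT⁴ = 135.3 W m⁻².
So S = 4×135.3/(1−0.38) = 872.6 W m⁻².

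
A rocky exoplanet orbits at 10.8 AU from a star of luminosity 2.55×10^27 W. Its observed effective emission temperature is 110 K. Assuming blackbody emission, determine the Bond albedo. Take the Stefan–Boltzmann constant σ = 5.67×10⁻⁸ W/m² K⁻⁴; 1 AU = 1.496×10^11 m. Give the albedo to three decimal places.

Orbital distance: d = 10.8 AU = 1.616×10^12 m.
S = L/(4πd²) = 77.74 W/m².
Energy balance: S(1−α)/4 = σT⁴, so 1−α = 4σT⁴/S.
σT⁴ = 8.301 W/m², so 4σT⁴ = 33.21 W/m².
1−α = 33.21/77.74 = 0.4272, so α = 0.5728.

0.573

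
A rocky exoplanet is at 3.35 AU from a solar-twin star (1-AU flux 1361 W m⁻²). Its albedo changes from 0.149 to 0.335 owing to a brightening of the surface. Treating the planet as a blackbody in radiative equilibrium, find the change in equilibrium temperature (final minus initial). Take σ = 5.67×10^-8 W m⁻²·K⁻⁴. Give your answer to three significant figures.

-8.73 K

Irradiance scales as 1/d², so S = 1361 W m⁻² × (1/3.35)² = 121.3 W m⁻².
Initial: T₁ = [S(1−0.149)/(4σ)]^(1/4) = 146.1 K.
With α = 0.335, T₂ = 137.3 K.
ΔT = T₂ − T₁ = -8.733 K.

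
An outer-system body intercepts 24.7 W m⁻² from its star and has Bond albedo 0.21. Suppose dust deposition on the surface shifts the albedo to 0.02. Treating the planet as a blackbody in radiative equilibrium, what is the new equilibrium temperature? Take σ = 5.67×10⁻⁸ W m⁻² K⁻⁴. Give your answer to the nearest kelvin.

T₂ = [S(1−α₂)/(4σ)]^(1/4) = [24.70·0.98/(4σ)]^(1/4) = 101.6 K.

102 kelvin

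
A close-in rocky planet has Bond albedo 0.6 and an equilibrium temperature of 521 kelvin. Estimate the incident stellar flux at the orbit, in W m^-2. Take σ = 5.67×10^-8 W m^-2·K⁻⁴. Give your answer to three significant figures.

Invert the energy balance for S: S = 4σT⁴/(1−α).
σT⁴ = 5.67×10⁻⁸·(521)⁴ = 4178 W m^-2.
So S = 4×4178/(1−0.6) = 41780 W m^-2.

41800 W m^-2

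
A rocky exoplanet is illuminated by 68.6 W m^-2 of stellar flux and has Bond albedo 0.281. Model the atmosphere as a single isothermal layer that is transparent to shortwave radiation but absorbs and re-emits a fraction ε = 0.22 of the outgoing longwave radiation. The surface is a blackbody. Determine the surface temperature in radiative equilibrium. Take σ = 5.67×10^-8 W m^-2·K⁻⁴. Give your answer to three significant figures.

The planet radiates to space at T_e = [S(1−α)/(4σ)]^(1/4) = 121.4 K.
For a single slab of emissivity ε, T_s⁴ = 2T_e⁴/(2−ε); thus T_s = 121.4·(1.124)^(1/4) = 125.0 K.

125 kelvin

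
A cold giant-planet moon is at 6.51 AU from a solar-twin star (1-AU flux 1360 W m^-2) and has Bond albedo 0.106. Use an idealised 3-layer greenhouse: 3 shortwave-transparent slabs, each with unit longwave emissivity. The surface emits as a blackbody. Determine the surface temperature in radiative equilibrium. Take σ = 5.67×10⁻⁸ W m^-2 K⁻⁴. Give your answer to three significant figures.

Irradiance scales as 1/d², so S = 1360 W m^-2 × (1/6.51)² = 32.09 W m^-2.
OLR = S(1−α)/4 = 7.172 W m^-2; the top layer radiates at T_e = 106.1 K.
For an N-layer opaque stack, T_s⁴ = (N+1)T_e⁴, hence T_s = (4)^(1/4)×106.1 K = 150.0 K.

150 K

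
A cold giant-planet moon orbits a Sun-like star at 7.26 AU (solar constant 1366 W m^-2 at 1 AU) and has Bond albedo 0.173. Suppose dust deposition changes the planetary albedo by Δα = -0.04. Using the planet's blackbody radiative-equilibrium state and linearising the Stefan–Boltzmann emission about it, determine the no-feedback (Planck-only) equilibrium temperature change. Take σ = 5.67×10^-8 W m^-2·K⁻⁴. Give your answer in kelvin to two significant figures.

1.2 kelvin

Irradiance scales as 1/d², so S = 1366 W m^-2 × (1/7.26)² = 25.92 W m^-2.
The baseline emission temperature is T_e = 98.60 K.
TOA radiative forcing: ΔF = −S·Δα/4 = −25.92·(-0.04)/4 = 0.2592 W m^-2.
Linearising σT⁴ gives d(σT⁴)/dT = 4σT_e³ = 0.2174 W m^-2 per K.
ΔT₀ = ΔF/λ_P = 0.2592/0.2174 = 1.19 K.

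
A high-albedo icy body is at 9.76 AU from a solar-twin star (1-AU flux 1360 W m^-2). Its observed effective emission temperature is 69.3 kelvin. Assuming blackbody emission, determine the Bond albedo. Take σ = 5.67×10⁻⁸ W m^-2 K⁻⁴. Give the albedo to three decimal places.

0.634

By the inverse-square law, S = 1360/9.76² = 14.28 W m^-2.
Rearranging the radiative balance, α = 1 − 4σT⁴/S.
σT⁴ = 1.308 W m^-2, so 4σT⁴ = 5.231 W m^-2.
Hence α = 1 − 5.231/14.28 = 0.6336.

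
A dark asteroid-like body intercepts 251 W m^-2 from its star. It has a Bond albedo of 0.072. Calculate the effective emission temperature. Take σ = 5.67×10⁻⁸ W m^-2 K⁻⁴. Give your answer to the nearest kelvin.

Absorbed flux (global mean): S(1−α)/4 = 251.0·0.928/4 = 58.23 W m^-2.
Balancing against σT⁴: T = (58.23/5.67×10⁻⁸)^(1/4) = 179.0 K.

179 K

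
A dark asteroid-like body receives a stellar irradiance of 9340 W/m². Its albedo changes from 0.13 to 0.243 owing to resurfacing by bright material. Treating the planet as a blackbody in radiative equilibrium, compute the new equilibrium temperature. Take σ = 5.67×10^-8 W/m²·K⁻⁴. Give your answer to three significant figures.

New equilibrium: T₂ = [(1−0.243)·9340/(4σ)]^(1/4) = 420.2 K.

420 kelvin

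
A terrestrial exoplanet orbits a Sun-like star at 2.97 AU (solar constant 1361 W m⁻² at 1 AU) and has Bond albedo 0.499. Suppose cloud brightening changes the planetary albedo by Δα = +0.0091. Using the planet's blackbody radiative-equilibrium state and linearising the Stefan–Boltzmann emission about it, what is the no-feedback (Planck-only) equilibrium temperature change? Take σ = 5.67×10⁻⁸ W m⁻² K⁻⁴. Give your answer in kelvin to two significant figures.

-0.62 K

By the inverse-square law, S = 1361/2.97² = 154.3 W m⁻².
Reference equilibrium: T_e = [S(1−α)/(4σ)]^(1/4) = 135.9 K.
TOA radiative forcing: ΔF = −S·Δα/4 = −154.3·(+0.0091)/4 = -0.3510 W m⁻².
Planck response: λ_P = 4σT_e³ = 4·5.67×10⁻⁸·(135.9)³ = 0.5689 W m⁻²/K.
ΔT₀ = ΔF/λ_P = -0.3510/0.5689 = -0.617 K.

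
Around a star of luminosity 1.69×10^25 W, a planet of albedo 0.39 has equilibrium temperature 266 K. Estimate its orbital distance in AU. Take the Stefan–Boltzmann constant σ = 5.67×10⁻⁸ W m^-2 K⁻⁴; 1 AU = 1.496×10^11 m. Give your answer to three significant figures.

Required flux: S = 4σT⁴/(1−α) = 1861 W m^-2.
S = L/(4πd²) → d = √(L/4πS) = √(1.69×10^25/(4π·1861)) = 2.688×10^10 m = 0.1797 AU.

0.180 AU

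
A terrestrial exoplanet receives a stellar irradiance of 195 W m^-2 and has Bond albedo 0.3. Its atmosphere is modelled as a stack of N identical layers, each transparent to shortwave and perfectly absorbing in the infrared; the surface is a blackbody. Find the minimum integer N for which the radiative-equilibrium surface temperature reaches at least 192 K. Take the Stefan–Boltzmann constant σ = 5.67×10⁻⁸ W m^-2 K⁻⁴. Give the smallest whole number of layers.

2

The effective emission temperature is T_e = [S(1−α)/(4σ)]^¼ = 156.6 K.
Need (N+1)T_e⁴ ≥ T_s⁴, i.e. N+1 ≥ (192/156.6)⁴ = 2.258.
The minimum whole number is N = 2.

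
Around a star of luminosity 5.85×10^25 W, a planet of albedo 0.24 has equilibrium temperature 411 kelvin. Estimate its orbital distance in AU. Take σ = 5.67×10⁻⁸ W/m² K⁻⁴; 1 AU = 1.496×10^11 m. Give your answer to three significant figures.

0.156 AU

The flux needed for this T is 4σT⁴/(1−0.24) = 8515 W/m².
S = L/(4πd²) → d = √(L/4πS) = √(5.85×10^25/(4π·8515)) = 2.338×10^10 m = 0.1563 AU.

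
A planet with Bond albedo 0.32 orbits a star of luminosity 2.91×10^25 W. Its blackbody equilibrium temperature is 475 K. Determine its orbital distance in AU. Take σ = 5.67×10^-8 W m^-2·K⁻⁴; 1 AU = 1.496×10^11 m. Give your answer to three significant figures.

0.0781 AU

Required flux: S = 4σT⁴/(1−α) = 16980 W m^-2.
From L = 4πd²S, d = √(2.91×10^25/(4π·16980)) = 1.168×10^10 m = 0.07806 AU.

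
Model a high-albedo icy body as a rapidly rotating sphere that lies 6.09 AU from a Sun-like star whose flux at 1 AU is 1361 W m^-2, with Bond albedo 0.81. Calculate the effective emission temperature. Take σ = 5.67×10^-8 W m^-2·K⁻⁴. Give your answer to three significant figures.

Flux at the orbit: S = 1361/(6.09)² = 36.70 W m^-2.
The planet absorbs (1−α)S over its disc πR² and re-emits over 4πR², so the mean absorbed flux is (1−0.81)·36.70/4 = 1.743 W m^-2.
In equilibrium σT⁴ equals this, so T = 74.46 K.

74.5 K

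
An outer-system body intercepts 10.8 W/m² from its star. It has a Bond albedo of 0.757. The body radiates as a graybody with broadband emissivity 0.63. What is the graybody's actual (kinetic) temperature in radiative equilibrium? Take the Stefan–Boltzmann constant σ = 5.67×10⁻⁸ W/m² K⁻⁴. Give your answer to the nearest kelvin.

Averaging over the sphere, the absorbed flux is S(1−α)/4 = 0.6561 W/m².
Radiative balance εσT⁴ = 0.6561 gives T = [0.6561/(0.63·σ)]^(1/4) = 65.47 K.

65 kelvin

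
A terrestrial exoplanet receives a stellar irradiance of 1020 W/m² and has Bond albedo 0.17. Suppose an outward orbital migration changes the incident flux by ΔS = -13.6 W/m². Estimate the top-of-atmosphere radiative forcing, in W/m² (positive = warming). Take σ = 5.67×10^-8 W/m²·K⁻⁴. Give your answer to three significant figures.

Only a fraction (1−α) is absorbed and it's spread over 4πR², so ΔF = (1−α)ΔS/4 = -2.822 W/m².

-2.82 W/m²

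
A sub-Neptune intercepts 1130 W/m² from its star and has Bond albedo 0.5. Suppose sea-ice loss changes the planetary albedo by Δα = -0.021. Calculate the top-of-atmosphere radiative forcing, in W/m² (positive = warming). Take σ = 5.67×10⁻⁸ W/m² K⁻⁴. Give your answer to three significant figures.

5.93 W/m²

ΔF = −(S/4)Δα = −(1130/4)×(-0.021) = 5.933 W/m².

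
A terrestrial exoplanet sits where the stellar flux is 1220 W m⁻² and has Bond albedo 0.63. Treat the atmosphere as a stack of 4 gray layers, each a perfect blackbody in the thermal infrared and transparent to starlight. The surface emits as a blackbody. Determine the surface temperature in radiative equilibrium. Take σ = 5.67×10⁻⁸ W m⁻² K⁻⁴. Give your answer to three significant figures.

Top-of-atmosphere balance: σT_e⁴ = S(1−α)/4 = 112.8 W m⁻² → T_e = 211.2 K.
For an N-layer opaque stack, T_s⁴ = (N+1)T_e⁴, hence T_s = (5)^(1/4)×211.2 K = 315.8 K.

316 kelvin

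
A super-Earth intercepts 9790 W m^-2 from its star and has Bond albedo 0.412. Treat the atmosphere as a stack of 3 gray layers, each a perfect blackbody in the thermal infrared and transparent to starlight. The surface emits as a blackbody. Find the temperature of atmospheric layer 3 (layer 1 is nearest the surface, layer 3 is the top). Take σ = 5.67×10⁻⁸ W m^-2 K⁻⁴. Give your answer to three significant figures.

OLR = S(1−α)/4 = 1439 W m^-2; the top layer radiates at T_e = 399.1 K.
The net upward flux σT_e⁴ is constant between every pair of levels, so T_k⁴ = (N+1−k)T_e⁴.
T_3 = (1)^(1/4)·399.1 = 399.1 K.

399 K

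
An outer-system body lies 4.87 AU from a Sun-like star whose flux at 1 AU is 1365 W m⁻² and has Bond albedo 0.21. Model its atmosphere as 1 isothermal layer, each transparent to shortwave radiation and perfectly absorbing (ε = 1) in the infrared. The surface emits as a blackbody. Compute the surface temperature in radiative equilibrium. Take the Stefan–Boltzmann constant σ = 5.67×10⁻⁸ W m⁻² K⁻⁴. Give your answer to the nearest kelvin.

Flux at the orbit: S = 1365/(4.87)² = 57.55 W m⁻².
OLR = S(1−α)/4 = 11.37 W m⁻²; the top layer radiates at T_e = 119.0 K.
For an N-layer opaque stack, T_s⁴ = (N+1)T_e⁴, hence T_s = (2)^(1/4)×119.0 K = 141.5 K.

142 K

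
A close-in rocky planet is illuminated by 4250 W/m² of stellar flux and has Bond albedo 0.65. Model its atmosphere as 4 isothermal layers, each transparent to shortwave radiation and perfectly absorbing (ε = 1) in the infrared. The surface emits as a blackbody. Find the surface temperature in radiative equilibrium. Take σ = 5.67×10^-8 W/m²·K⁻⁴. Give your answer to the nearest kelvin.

OLR = S(1−α)/4 = 371.9 W/m²; the top layer radiates at T_e = 284.6 K.
Layer-by-layer balance gives σT_s⁴ = (N+1)σT_e⁴, so T_s = 5^¼·284.6 = 425.5 K.

426 K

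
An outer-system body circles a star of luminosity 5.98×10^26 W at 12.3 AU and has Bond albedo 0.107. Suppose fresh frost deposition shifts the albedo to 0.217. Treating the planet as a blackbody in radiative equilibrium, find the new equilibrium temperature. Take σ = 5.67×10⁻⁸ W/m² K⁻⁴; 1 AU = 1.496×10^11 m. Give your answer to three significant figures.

d = 12.3 × 1.496×10^11 m = 1.840×10^12 m.
Spreading L over a sphere of radius d: S = 5.98×10^26/(4π·1.84×10^12²) = 14.05 W/m².
New equilibrium: T₂ = [(1−0.217)·14.05/(4σ)]^(1/4) = 83.46 K.

83.5 K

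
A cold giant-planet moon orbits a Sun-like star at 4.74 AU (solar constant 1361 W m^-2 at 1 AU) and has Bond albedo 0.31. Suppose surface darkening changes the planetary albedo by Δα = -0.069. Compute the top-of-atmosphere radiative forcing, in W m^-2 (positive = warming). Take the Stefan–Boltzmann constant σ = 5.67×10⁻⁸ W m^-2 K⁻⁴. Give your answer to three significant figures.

1.04 W m^-2

By the inverse-square law, S = 1361/4.74² = 60.58 W m^-2.
TOA radiative forcing: ΔF = −S·Δα/4 = −60.58·(-0.069)/4 = 1.045 W m^-2.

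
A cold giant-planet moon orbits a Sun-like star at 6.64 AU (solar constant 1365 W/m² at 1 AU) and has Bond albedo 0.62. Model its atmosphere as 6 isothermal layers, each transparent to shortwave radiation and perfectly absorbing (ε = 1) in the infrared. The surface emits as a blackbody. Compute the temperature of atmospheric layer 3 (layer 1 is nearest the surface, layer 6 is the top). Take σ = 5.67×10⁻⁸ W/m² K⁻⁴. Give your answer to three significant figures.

Flux at the orbit: S = 1365/(6.64)² = 30.96 W/m².
OLR = S(1−α)/4 = 2.941 W/m²; the top layer radiates at T_e = 84.87 K.
Each opaque layer satisfies 2T_j⁴ = T_{j−1}⁴ + T_{j+1}⁴, giving T_k⁴ = (N+1−k)T_e⁴.
T_3 = (4)^(1/4)·84.87 = 120.0 K.

120 K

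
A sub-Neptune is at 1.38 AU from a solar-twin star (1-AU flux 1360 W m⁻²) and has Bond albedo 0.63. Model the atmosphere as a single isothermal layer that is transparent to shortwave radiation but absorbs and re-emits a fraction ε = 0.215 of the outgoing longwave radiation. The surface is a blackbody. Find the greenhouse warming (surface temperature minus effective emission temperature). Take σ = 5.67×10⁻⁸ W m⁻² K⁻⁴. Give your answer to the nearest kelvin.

5 K

By the inverse-square law, S = 1360/1.38² = 714.1 W m⁻².
At the top of the atmosphere, σT_e⁴ = S(1−α)/4 = 66.06 W m⁻², giving T_e = 184.8 K.
For a single slab of emissivity ε, T_s⁴ = 2T_e⁴/(2−ε); thus T_s = 184.8·(1.12)^(1/4) = 190.1 K.
T_s − T_e = 190.1 − 184.8 = 5.328 K.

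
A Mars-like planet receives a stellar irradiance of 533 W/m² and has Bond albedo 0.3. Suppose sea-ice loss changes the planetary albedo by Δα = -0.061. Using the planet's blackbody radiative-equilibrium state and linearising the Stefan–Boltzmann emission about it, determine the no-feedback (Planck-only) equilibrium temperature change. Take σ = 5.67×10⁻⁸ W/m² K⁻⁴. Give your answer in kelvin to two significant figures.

4.4 kelvin

Reference equilibrium: T_e = [S(1−α)/(4σ)]^(1/4) = 201.4 K.
ΔF = −(S/4)Δα = −(533.0/4)×(-0.061) = 8.128 W/m².
Linearising σT⁴ gives d(σT⁴)/dT = 4σT_e³ = 1.853 W/m² per K.
Hence the no-feedback warming is ΔF/(4σT_e³) = 4.39 K.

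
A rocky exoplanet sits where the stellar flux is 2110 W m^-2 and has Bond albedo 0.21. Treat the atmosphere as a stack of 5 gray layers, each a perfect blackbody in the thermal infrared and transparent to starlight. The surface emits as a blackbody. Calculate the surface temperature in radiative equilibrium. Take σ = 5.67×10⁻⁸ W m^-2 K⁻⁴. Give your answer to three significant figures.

458 K

OLR = S(1−α)/4 = 416.7 W m^-2; the top layer radiates at T_e = 292.8 K.
Layer-by-layer balance gives σT_s⁴ = (N+1)σT_e⁴, so T_s = 6^¼·292.8 = 458.3 K.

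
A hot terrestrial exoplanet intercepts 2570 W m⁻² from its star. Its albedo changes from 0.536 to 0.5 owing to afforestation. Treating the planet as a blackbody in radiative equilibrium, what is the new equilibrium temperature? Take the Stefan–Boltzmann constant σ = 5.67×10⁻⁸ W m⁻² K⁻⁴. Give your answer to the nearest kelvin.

New equilibrium: T₂ = [(1−0.5)·2570/(4σ)]^(1/4) = 274.4 K.

274 kelvin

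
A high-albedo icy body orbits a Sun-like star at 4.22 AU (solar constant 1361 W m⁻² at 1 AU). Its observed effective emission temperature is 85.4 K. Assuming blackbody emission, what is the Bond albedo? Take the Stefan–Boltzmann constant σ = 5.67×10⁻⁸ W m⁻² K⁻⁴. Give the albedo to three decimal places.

Irradiance scales as 1/d², so S = 1361 W m⁻² × (1/4.22)² = 76.42 W m⁻².
Energy balance: S(1−α)/4 = σT⁴, so 1−α = 4σT⁴/S.
σT⁴ = 3.016 W m⁻², so 4σT⁴ = 12.06 W m⁻².
1−α = 12.06/76.42 = 0.1578, so α = 0.8422.

0.842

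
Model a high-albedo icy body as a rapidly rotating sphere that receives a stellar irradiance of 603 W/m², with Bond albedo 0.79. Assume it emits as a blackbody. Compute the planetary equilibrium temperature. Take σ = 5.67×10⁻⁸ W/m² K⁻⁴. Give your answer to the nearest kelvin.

Absorbed flux (global mean): S(1−α)/4 = 603.0·0.21/4 = 31.66 W/m².
In equilibrium σT⁴ equals this, so T = 153.7 K.

154 kelvin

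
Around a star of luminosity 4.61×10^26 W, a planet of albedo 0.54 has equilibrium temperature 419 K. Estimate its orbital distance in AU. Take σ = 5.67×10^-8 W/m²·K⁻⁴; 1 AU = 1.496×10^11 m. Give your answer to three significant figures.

0.328 AU

Energy balance gives S = 4σT⁴/(1−α) = 15200 W/m².
S = L/(4πd²) → d = √(L/4πS) = √(4.61×10^26/(4π·15200)) = 4.913×10^10 m = 0.3284 AU.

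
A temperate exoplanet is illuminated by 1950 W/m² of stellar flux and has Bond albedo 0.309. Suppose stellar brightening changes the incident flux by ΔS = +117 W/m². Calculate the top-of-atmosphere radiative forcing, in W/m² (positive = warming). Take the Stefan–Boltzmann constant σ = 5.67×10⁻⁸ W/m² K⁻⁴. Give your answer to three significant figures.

TOA radiative forcing: ΔF = (1−α)ΔS/4 = 0.691·(+117)/4 = 20.21 W/m².

20.2 W/m²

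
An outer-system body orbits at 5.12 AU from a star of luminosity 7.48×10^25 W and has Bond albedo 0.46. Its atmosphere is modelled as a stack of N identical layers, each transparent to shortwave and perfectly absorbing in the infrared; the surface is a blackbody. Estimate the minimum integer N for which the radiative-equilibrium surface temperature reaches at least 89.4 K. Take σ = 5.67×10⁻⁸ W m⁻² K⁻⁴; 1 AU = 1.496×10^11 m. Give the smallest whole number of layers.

2

Orbital distance: d = 5.12 AU = 7.660×10^11 m.
Spreading L over a sphere of radius d: S = 7.48×10^25/(4π·7.66×10^11²) = 10.15 W m⁻².
Top-of-atmosphere balance: σT_e⁴ = S(1−α)/4 = 1.370 W m⁻² → T_e = 70.11 K.
T_s = (N+1)^(1/4)·T_e ≥ 89.4 K requires N+1 ≥ (T_s/T_e)⁴ = (89.4/70.11)⁴ = 2.644.
The minimum whole number is N = 2.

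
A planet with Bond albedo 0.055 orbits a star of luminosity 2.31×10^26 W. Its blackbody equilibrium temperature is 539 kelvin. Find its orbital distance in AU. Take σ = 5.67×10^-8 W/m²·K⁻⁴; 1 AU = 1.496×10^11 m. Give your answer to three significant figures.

Energy balance gives S = 4σT⁴/(1−α) = 20260 W/m².
Then d = [L/(4πS)]^(1/2) = 3.012×10^10 m, i.e. 0.2014 AU.

0.201 AU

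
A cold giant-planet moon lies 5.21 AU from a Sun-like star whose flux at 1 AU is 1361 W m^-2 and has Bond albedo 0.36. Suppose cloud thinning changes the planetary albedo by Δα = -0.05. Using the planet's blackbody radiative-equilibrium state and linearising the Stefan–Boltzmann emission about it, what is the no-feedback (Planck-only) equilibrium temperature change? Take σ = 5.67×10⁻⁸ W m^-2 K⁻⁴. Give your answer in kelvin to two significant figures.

Flux at the orbit: S = 1361/(5.21)² = 50.14 W m^-2.
Unperturbed T_e = [50.14·(1−0.36)/(4σ)]^¼ = 109.1 K.
ΔF = −(S/4)Δα = −(50.14/4)×(-0.05) = 0.6267 W m^-2.
Linearising σT⁴ gives d(σT⁴)/dT = 4σT_e³ = 0.2942 W m^-2 per K.
So ΔT₀ = 0.6267/0.2942 = 2.13 K.

2.1 kelvin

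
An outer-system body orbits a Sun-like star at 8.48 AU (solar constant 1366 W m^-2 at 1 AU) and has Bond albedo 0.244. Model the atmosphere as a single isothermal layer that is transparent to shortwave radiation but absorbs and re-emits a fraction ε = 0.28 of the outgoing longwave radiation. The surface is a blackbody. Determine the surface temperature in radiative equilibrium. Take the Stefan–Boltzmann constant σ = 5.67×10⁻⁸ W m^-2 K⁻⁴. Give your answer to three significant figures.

Irradiance scales as 1/d², so S = 1366 W m^-2 × (1/8.48)² = 19.00 W m^-2.
At the top of the atmosphere, σT_e⁴ = S(1−α)/4 = 3.590 W m^-2, giving T_e = 89.20 K.
The surface balance (absorbed SW + ε·downward IR = σT_s⁴) with T_a⁴ = T_s⁴/2 reduces to T_s = T_e·[2/(2−ε)]^¼ = 92.63 K.

92.6 K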